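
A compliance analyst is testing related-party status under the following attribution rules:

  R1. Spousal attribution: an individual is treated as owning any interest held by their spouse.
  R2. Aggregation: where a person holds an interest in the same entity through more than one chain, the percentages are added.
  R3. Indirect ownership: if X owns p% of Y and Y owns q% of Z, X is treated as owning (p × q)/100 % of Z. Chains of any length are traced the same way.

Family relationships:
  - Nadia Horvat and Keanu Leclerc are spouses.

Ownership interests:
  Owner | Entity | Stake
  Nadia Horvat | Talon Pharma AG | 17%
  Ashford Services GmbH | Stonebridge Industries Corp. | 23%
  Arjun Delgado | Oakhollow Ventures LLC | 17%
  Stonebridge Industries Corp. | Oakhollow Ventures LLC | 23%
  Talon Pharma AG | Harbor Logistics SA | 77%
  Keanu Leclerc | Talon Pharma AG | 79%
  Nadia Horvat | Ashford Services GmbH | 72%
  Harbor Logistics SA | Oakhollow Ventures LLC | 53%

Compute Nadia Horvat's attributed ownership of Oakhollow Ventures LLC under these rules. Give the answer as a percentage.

42.9864%

By spousal attribution (R1), Nadia Horvat is treated as also owning Keanu Leclerc's interest in Talon Pharma AG, giving 17% + 79% = 96%.
Chain via Ashford Services GmbH → Stonebridge Industries Corp. (R3): 72% × 23% × 23% = 3.8088% of Oakhollow Ventures LLC.
Chain via Talon Pharma AG → Harbor Logistics SA (R3): 96% × 77% × 53% = 39.1776% of Oakhollow Ventures LLC.
Aggregating (R2): 3.8088% + 39.1776% = 42.9864%.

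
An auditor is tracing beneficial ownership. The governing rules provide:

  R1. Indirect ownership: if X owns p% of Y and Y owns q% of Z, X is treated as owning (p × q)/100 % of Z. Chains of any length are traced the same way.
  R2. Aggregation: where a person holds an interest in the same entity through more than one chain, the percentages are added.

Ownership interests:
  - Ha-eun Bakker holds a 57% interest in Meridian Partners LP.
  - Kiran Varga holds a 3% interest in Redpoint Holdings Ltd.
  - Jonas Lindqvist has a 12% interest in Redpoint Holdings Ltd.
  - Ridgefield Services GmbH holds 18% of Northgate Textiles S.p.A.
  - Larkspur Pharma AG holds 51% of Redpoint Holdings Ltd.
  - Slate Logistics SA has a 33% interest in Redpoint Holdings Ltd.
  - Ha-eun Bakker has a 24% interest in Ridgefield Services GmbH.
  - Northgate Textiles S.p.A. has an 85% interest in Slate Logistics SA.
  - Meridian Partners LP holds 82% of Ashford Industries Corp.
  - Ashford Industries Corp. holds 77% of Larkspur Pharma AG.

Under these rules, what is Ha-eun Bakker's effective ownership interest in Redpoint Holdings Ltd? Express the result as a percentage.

Chain via Meridian Partners LP → Ashford Industries Corp. → Larkspur Pharma AG (R1): 57% × 82% × 77% × 51% = 18.354798% of Redpoint Holdings Ltd.
Chain via Ridgefield Services GmbH → Northgate Textiles S.p.A. → Slate Logistics SA (R1): 24% × 18% × 85% × 33% = 1.21176% of Redpoint Holdings Ltd.
Aggregating (R2): 18.354798% + 1.21176% = 19.566558%.

19.566558%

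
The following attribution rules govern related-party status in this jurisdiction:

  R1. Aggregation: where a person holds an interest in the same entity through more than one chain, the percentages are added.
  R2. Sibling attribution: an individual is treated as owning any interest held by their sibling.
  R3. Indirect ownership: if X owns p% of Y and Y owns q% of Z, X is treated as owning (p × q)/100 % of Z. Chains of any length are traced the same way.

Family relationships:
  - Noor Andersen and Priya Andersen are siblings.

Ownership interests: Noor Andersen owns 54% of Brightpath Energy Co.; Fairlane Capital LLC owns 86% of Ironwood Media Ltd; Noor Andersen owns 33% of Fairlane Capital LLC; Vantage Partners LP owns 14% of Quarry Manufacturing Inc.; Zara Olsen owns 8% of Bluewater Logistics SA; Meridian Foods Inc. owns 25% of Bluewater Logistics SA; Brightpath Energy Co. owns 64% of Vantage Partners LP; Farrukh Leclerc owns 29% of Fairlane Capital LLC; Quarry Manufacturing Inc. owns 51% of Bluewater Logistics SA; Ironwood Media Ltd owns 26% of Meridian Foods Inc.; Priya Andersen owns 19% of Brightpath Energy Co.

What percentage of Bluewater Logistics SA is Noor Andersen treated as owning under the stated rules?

5.180508%

By sibling attribution (R2), Noor Andersen is treated as also owning Priya Andersen's interest in Brightpath Energy Co, giving 54% + 19% = 73%.
Chain via Fairlane Capital LLC → Ironwood Media Ltd → Meridian Foods Inc. (R3): 33% × 86% × 26% × 25% = 1.8447% of Bluewater Logistics SA.
Chain via Brightpath Energy Co. → Vantage Partners LP → Quarry Manufacturing Inc. (R3): 73% × 64% × 14% × 51% = 3.335808% of Bluewater Logistics SA.
Aggregating (R1): 1.8447% + 3.335808% = 5.180508%.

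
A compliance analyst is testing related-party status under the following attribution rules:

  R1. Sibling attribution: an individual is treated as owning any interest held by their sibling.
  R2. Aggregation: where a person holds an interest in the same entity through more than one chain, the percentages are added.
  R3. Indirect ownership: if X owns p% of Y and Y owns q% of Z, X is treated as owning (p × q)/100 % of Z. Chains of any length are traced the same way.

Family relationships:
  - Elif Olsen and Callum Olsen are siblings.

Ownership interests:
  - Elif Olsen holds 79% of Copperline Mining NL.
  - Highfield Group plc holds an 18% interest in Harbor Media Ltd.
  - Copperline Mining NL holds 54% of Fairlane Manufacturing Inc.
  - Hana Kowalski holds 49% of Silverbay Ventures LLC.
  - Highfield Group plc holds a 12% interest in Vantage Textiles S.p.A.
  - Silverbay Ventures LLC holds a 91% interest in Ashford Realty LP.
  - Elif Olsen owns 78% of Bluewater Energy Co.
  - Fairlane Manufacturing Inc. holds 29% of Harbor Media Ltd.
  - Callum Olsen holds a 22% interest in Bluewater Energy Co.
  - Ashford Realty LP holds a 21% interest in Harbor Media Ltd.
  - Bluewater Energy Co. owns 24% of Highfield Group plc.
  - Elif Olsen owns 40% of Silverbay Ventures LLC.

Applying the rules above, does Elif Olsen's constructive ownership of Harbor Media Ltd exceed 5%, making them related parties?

By sibling attribution (R1), Elif Olsen is treated as also owning Callum Olsen's interest in Bluewater Energy Co, giving 78% + 22% = 100%.
Chain via Copperline Mining NL → Fairlane Manufacturing Inc. (R3): 79% × 54% × 29% = 12.3714% of Harbor Media Ltd.
Chain via Bluewater Energy Co. → Highfield Group plc (R3): 100% × 24% × 18% = 4.32% of Harbor Media Ltd.
Chain via Silverbay Ventures LLC → Ashford Realty LP (R3): 40% × 91% × 21% = 7.644% of Harbor Media Ltd.
Aggregating (R2): 12.3714% + 4.32% + 7.644% = 24.3354%.
24.3354% exceeds the 5% threshold, so Elif is a related party to Harbor Media Ltd.

Yes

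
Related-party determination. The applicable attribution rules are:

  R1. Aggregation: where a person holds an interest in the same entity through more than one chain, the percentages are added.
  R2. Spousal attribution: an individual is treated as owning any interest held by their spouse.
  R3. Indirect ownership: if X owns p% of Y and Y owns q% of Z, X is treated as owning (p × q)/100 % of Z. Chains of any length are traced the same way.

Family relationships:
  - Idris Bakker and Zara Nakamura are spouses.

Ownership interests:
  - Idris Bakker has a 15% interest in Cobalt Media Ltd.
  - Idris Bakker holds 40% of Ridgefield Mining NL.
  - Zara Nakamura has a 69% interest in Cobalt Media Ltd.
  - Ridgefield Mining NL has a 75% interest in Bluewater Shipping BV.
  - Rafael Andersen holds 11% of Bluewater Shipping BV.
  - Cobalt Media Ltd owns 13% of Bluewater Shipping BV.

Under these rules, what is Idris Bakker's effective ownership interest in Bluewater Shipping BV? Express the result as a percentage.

By spousal attribution (R2), Idris Bakker is treated as also owning Zara Nakamura's interest in Cobalt Media Ltd, giving 15% + 69% = 84%.
Chain via Cobalt Media Ltd (R3): 84% × 13% = 10.92% of Bluewater Shipping BV.
Chain via Ridgefield Mining NL (R3): 40% × 75% = 30% of Bluewater Shipping BV.
Aggregating (R1): 10.92% + 30% = 40.92%.

40.92%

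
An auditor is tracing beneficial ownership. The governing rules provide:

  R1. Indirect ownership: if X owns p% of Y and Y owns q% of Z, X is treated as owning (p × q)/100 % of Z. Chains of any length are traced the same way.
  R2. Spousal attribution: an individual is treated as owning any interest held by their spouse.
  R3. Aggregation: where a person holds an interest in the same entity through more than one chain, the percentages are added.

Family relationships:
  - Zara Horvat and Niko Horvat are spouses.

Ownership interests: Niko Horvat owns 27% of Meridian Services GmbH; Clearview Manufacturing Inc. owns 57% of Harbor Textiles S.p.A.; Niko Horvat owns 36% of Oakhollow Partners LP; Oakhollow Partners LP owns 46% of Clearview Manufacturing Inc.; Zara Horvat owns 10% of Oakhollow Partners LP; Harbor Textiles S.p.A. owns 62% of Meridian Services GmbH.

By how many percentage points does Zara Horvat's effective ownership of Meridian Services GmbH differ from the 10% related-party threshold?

By spousal attribution (R2), Zara Horvat is treated as also owning Niko Horvat's interest in Oakhollow Partners LP, giving 10% + 36% = 46%.
By spousal attribution (R2), Zara Horvat is treated as owning Niko Horvat's 27% interest in Meridian Services GmbH.
Chain via Oakhollow Partners LP → Clearview Manufacturing Inc. → Harbor Textiles S.p.A. (R1): 46% × 46% × 57% × 62% = 7.477944% of Meridian Services GmbH.
Direct interest in Meridian Services GmbH: 27%.
Aggregating (R3): 7.477944% + 27% = 34.477944%.
34.477944% exceeds the 10% threshold by 24.477944 percentage points.

24.477944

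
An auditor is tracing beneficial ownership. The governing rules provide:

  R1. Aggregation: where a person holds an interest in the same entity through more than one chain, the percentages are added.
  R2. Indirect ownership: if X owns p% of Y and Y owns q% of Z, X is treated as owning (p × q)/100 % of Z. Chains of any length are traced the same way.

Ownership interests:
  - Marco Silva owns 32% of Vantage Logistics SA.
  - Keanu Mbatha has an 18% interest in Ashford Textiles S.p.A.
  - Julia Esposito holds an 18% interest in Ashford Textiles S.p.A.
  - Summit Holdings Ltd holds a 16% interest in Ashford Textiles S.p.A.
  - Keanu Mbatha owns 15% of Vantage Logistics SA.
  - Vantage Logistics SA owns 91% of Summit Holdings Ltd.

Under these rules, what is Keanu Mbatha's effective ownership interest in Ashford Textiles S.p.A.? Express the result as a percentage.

Chain via Vantage Logistics SA → Summit Holdings Ltd (R2): 15% × 91% × 16% = 2.184% of Ashford Textiles S.p.A.
Direct interest in Ashford Textiles S.p.A: 18%.
Aggregating (R1): 2.184% + 18% = 20.184%.

20.184%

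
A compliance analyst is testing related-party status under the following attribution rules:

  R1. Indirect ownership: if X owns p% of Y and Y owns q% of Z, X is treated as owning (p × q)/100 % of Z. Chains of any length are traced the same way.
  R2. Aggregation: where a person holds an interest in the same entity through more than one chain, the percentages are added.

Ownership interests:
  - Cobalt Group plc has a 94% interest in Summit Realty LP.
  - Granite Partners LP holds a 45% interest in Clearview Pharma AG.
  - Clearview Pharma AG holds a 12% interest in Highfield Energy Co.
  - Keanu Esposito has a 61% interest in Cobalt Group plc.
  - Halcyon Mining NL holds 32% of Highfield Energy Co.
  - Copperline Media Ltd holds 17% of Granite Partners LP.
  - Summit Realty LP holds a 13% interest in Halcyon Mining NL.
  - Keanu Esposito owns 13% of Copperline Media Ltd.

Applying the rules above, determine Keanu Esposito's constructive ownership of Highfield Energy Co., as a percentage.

Chain via Cobalt Group plc → Summit Realty LP → Halcyon Mining NL (R1): 61% × 94% × 13% × 32% = 2.385344% of Highfield Energy Co.
Chain via Copperline Media Ltd → Granite Partners LP → Clearview Pharma AG (R1): 13% × 17% × 45% × 12% = 0.11934% of Highfield Energy Co.
Aggregating (R2): 2.385344% + 0.11934% = 2.504684%.

2.504684%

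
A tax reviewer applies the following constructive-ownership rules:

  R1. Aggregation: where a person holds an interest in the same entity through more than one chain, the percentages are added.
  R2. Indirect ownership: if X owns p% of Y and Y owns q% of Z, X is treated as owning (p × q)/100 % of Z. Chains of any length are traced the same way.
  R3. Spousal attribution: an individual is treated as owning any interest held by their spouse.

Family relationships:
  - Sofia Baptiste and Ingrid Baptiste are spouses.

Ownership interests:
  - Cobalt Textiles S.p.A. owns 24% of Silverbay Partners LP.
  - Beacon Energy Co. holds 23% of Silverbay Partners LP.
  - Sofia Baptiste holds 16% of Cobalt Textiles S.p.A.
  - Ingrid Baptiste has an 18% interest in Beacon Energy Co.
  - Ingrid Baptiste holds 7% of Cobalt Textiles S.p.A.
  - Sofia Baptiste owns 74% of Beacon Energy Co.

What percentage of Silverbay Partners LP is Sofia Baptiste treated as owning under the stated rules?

By spousal attribution (R3), Sofia Baptiste is treated as also owning Ingrid Baptiste's interest in Beacon Energy Co, giving 74% + 18% = 92%.
By spousal attribution (R3), Sofia Baptiste is treated as also owning Ingrid Baptiste's interest in Cobalt Textiles S.p.A, giving 16% + 7% = 23%.
Chain via Beacon Energy Co. (R2): 92% × 23% = 21.16% of Silverbay Partners LP.
Chain via Cobalt Textiles S.p.A. (R2): 23% × 24% = 5.52% of Silverbay Partners LP.
Aggregating (R1): 21.16% + 5.52% = 26.68%.

26.68%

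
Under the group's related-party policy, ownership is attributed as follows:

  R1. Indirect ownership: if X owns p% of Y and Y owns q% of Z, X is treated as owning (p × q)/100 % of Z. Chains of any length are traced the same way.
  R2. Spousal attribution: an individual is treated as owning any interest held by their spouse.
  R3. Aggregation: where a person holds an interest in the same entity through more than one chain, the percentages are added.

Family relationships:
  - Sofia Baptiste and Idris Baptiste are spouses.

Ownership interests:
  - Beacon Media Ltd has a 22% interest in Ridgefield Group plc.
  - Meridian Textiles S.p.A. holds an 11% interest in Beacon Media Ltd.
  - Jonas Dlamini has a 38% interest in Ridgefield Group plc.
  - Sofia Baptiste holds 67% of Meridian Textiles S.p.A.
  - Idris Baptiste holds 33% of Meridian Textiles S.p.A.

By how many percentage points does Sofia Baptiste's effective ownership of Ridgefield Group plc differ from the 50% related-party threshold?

47.58

By spousal attribution (R2), Sofia Baptiste is treated as also owning Idris Baptiste's interest in Meridian Textiles S.p.A, giving 67% + 33% = 100%.
Chain via Meridian Textiles S.p.A. → Beacon Media Ltd (R1): 100% × 11% × 22% = 2.42% of Ridgefield Group plc.
2.42% falls short of the 50% threshold by 47.58 percentage points.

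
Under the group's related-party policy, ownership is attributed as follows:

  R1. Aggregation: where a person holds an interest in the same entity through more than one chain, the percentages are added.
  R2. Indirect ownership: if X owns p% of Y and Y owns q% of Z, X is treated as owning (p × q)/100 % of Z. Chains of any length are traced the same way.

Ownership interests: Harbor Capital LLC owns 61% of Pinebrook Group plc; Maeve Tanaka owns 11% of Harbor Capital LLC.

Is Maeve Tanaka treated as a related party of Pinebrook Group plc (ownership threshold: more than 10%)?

Chain via Harbor Capital LLC (R2): 11% × 61% = 6.71% of Pinebrook Group plc.
6.71% does not exceed the 10% threshold, so Maeve is not a related party to Pinebrook Group plc.

No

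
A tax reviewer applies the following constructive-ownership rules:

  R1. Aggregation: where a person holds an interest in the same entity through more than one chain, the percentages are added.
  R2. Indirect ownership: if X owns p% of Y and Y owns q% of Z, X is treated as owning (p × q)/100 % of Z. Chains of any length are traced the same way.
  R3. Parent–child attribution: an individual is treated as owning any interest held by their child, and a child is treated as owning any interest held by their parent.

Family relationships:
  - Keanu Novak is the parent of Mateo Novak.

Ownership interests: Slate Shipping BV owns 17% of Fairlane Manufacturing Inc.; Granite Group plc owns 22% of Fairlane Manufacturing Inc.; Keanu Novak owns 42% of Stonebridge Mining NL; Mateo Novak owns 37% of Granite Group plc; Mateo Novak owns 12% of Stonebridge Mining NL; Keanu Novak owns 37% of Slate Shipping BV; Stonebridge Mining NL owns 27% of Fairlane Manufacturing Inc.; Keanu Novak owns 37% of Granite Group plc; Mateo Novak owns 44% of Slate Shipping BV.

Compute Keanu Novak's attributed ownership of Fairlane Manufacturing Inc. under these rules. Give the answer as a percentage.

By parent–child attribution (R3), Keanu Novak is treated as also owning Mateo Novak's interest in Granite Group plc, giving 37% + 37% = 74%.
By parent–child attribution (R3), Keanu Novak is treated as also owning Mateo Novak's interest in Stonebridge Mining NL, giving 42% + 12% = 54%.
By parent–child attribution (R3), Keanu Novak is treated as also owning Mateo Novak's interest in Slate Shipping BV, giving 37% + 44% = 81%.
Chain via Granite Group plc (R2): 74% × 22% = 16.28% of Fairlane Manufacturing Inc.
Chain via Stonebridge Mining NL (R2): 54% × 27% = 14.58% of Fairlane Manufacturing Inc.
Chain via Slate Shipping BV (R2): 81% × 17% = 13.77% of Fairlane Manufacturing Inc.
Aggregating (R1): 16.28% + 14.58% + 13.77% = 44.63%.

44.63%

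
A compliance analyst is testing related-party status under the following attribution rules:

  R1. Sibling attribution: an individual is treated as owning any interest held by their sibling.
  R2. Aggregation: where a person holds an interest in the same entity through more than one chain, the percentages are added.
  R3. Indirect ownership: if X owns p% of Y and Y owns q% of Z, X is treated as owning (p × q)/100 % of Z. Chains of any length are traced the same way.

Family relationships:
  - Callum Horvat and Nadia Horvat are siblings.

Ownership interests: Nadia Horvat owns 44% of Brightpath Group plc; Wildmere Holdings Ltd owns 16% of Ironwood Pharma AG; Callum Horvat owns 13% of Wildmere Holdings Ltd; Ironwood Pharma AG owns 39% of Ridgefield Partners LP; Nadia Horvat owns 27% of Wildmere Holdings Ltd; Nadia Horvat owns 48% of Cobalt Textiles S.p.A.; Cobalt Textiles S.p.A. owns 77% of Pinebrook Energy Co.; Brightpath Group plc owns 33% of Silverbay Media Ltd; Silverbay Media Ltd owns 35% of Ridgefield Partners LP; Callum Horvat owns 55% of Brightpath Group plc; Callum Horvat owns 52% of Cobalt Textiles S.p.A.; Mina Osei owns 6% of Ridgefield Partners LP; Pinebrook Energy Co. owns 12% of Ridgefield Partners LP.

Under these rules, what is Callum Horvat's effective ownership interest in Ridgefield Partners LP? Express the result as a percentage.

By sibling attribution (R1), Callum Horvat is treated as also owning Nadia Horvat's interest in Cobalt Textiles S.p.A, giving 52% + 48% = 100%.
By sibling attribution (R1), Callum Horvat is treated as also owning Nadia Horvat's interest in Wildmere Holdings Ltd, giving 13% + 27% = 40%.
By sibling attribution (R1), Callum Horvat is treated as also owning Nadia Horvat's interest in Brightpath Group plc, giving 55% + 44% = 99%.
Chain via Cobalt Textiles S.p.A. → Pinebrook Energy Co. (R3): 100% × 77% × 12% = 9.24% of Ridgefield Partners LP.
Chain via Wildmere Holdings Ltd → Ironwood Pharma AG (R3): 40% × 16% × 39% = 2.496% of Ridgefield Partners LP.
Chain via Brightpath Group plc → Silverbay Media Ltd (R3): 99% × 33% × 35% = 11.4345% of Ridgefield Partners LP.
Aggregating (R2): 9.24% + 2.496% + 11.4345% = 23.1705%.

23.1705%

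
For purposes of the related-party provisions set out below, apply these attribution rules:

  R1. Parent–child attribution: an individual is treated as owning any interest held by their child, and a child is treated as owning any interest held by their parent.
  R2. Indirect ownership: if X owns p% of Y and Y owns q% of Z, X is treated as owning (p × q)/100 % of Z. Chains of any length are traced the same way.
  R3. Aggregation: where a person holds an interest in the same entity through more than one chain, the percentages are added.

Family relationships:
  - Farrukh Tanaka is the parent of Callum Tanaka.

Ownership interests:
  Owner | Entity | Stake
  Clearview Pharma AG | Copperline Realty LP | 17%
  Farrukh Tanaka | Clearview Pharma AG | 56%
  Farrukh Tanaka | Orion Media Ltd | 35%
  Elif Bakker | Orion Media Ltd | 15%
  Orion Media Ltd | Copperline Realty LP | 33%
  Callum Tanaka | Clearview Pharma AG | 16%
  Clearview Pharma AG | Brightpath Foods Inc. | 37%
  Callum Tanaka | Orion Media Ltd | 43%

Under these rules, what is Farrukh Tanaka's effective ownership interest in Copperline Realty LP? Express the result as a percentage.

By parent–child attribution (R1), Farrukh Tanaka is treated as also owning Callum Tanaka's interest in Clearview Pharma AG, giving 56% + 16% = 72%.
By parent–child attribution (R1), Farrukh Tanaka is treated as also owning Callum Tanaka's interest in Orion Media Ltd, giving 35% + 43% = 78%.
Chain via Clearview Pharma AG (R2): 72% × 17% = 12.24% of Copperline Realty LP.
Chain via Orion Media Ltd (R2): 78% × 33% = 25.74% of Copperline Realty LP.
Aggregating (R3): 12.24% + 25.74% = 37.98%.

37.98%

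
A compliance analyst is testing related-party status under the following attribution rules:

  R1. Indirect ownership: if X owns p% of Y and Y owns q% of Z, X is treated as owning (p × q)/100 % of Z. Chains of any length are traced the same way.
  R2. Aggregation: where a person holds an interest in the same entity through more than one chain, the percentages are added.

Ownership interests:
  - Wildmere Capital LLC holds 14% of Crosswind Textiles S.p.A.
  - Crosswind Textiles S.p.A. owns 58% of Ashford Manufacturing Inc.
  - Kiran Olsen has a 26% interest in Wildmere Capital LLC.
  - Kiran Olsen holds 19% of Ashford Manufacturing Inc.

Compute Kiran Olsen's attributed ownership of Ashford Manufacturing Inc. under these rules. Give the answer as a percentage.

21.1112%

Chain via Wildmere Capital LLC → Crosswind Textiles S.p.A. (R1): 26% × 14% × 58% = 2.1112% of Ashford Manufacturing Inc.
Direct interest in Ashford Manufacturing Inc: 19%.
Aggregating (R2): 2.1112% + 19% = 21.1112%.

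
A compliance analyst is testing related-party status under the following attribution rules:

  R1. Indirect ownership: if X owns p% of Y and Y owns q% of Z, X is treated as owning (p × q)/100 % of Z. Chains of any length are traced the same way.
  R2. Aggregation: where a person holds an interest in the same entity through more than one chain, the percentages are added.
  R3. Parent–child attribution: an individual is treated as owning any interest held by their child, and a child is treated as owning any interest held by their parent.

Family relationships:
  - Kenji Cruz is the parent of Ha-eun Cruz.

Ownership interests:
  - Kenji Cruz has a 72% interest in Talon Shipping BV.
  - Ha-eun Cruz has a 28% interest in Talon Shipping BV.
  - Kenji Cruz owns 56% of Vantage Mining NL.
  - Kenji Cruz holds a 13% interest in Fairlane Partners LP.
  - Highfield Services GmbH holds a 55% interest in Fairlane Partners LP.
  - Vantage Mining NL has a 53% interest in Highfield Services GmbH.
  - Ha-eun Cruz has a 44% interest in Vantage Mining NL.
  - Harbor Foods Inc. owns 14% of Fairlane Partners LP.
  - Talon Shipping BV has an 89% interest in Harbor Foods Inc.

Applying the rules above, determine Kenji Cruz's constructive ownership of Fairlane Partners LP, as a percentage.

By parent–child attribution (R3), Kenji Cruz is treated as also owning Ha-eun Cruz's interest in Talon Shipping BV, giving 72% + 28% = 100%.
By parent–child attribution (R3), Kenji Cruz is treated as also owning Ha-eun Cruz's interest in Vantage Mining NL, giving 56% + 44% = 100%.
Chain via Talon Shipping BV → Harbor Foods Inc. (R1): 100% × 89% × 14% = 12.46% of Fairlane Partners LP.
Chain via Vantage Mining NL → Highfield Services GmbH (R1): 100% × 53% × 55% = 29.15% of Fairlane Partners LP.
Direct interest in Fairlane Partners LP: 13%.
Aggregating (R2): 12.46% + 29.15% + 13% = 54.61%.

54.61%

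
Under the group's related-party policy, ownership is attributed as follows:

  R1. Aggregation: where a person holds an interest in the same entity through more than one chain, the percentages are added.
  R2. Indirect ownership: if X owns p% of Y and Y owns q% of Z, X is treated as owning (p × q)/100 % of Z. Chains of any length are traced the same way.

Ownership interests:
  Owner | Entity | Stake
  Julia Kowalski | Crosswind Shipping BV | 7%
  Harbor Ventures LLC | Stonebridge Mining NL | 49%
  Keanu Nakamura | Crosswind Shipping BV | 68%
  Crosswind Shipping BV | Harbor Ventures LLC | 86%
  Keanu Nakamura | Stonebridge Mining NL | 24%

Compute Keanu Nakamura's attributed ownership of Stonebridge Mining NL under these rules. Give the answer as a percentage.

Chain via Crosswind Shipping BV → Harbor Ventures LLC (R2): 68% × 86% × 49% = 28.6552% of Stonebridge Mining NL.
Direct interest in Stonebridge Mining NL: 24%.
Aggregating (R1): 28.6552% + 24% = 52.6552%.

52.6552%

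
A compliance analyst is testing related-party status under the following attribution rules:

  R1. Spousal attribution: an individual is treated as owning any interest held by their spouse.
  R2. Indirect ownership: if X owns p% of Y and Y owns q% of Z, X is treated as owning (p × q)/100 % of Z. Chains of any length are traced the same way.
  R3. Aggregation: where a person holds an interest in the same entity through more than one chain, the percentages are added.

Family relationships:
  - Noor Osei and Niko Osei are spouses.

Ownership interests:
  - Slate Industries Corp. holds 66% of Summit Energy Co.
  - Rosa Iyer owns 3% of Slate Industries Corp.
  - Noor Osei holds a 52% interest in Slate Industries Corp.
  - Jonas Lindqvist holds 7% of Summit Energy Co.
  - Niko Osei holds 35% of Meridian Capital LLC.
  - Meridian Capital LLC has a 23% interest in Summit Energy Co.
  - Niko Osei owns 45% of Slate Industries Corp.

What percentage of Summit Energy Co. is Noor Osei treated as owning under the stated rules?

72.07%

By spousal attribution (R1), Noor Osei is treated as also owning Niko Osei's interest in Slate Industries Corp, giving 52% + 45% = 97%.
By spousal attribution (R1), Noor Osei is treated as owning Niko Osei's 35% interest in Meridian Capital LLC.
Chain via Slate Industries Corp. (R2): 97% × 66% = 64.02% of Summit Energy Co.
Chain via Meridian Capital LLC (R2): 35% × 23% = 8.05% of Summit Energy Co.
Aggregating (R3): 64.02% + 8.05% = 72.07%.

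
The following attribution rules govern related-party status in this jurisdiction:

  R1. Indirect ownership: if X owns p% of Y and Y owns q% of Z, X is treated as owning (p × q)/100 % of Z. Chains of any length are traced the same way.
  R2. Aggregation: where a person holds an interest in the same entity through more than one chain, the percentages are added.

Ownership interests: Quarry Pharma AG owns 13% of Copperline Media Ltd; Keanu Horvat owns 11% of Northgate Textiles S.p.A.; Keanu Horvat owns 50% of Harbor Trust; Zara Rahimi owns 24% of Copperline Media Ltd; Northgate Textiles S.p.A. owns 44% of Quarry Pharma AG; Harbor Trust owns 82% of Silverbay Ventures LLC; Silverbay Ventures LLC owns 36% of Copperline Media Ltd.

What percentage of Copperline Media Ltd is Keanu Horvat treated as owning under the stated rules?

Chain via Northgate Textiles S.p.A. → Quarry Pharma AG (R1): 11% × 44% × 13% = 0.6292% of Copperline Media Ltd.
Chain via Harbor Trust → Silverbay Ventures LLC (R1): 50% × 82% × 36% = 14.76% of Copperline Media Ltd.
Aggregating (R2): 0.6292% + 14.76% = 15.3892%.

15.3892%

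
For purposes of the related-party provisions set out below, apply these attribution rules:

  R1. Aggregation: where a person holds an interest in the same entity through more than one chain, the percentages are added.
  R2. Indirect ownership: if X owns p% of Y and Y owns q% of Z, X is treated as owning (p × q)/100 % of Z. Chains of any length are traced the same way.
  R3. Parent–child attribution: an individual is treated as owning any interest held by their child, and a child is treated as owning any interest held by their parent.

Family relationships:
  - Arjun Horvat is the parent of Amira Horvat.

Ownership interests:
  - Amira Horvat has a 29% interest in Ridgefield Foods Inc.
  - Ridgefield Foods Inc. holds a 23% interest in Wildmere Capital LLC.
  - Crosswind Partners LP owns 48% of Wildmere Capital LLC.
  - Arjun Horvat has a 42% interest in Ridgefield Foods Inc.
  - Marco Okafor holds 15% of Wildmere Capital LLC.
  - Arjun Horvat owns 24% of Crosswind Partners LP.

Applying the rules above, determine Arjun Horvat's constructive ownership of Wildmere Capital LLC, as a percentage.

By parent–child attribution (R3), Arjun Horvat is treated as also owning Amira Horvat's interest in Ridgefield Foods Inc, giving 42% + 29% = 71%.
Chain via Ridgefield Foods Inc. (R2): 71% × 23% = 16.33% of Wildmere Capital LLC.
Chain via Crosswind Partners LP (R2): 24% × 48% = 11.52% of Wildmere Capital LLC.
Aggregating (R1): 16.33% + 11.52% = 27.85%.

27.85%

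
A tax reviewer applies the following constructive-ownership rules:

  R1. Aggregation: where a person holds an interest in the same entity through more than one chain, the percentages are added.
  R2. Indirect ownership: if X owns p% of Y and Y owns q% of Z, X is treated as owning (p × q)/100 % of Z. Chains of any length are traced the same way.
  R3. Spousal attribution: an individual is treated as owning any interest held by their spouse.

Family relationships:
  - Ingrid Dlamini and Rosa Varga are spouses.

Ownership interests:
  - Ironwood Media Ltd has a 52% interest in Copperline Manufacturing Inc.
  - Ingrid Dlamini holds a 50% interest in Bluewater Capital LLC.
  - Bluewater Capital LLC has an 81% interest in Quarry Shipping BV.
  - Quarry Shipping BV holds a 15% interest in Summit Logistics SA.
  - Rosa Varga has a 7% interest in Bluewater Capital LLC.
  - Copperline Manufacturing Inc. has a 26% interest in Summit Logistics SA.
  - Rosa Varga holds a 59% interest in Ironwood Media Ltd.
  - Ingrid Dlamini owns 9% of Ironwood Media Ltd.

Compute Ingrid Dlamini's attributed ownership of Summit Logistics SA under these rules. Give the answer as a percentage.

By spousal attribution (R3), Ingrid Dlamini is treated as also owning Rosa Varga's interest in Ironwood Media Ltd, giving 9% + 59% = 68%.
By spousal attribution (R3), Ingrid Dlamini is treated as also owning Rosa Varga's interest in Bluewater Capital LLC, giving 50% + 7% = 57%.
Chain via Ironwood Media Ltd → Copperline Manufacturing Inc. (R2): 68% × 52% × 26% = 9.1936% of Summit Logistics SA.
Chain via Bluewater Capital LLC → Quarry Shipping BV (R2): 57% × 81% × 15% = 6.9255% of Summit Logistics SA.
Aggregating (R1): 9.1936% + 6.9255% = 16.1191%.

16.1191%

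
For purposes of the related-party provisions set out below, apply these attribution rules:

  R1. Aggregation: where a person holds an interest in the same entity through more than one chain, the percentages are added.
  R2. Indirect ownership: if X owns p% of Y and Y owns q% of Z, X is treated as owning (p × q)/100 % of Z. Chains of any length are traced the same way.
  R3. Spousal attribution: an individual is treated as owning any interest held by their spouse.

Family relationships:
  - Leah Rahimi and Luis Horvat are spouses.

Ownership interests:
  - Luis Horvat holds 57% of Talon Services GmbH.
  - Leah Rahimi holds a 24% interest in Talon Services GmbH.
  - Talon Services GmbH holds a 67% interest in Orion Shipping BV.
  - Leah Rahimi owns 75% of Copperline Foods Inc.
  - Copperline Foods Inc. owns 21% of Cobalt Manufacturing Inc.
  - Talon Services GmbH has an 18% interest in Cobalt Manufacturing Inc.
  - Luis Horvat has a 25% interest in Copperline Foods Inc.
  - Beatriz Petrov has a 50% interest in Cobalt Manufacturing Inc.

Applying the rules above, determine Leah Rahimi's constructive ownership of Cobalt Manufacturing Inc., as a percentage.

By spousal attribution (R3), Leah Rahimi is treated as also owning Luis Horvat's interest in Copperline Foods Inc, giving 75% + 25% = 100%.
By spousal attribution (R3), Leah Rahimi is treated as also owning Luis Horvat's interest in Talon Services GmbH, giving 24% + 57% = 81%.
Chain via Copperline Foods Inc. (R2): 100% × 21% = 21% of Cobalt Manufacturing Inc.
Chain via Talon Services GmbH (R2): 81% × 18% = 14.58% of Cobalt Manufacturing Inc.
Aggregating (R1): 21% + 14.58% = 35.58%.

35.58%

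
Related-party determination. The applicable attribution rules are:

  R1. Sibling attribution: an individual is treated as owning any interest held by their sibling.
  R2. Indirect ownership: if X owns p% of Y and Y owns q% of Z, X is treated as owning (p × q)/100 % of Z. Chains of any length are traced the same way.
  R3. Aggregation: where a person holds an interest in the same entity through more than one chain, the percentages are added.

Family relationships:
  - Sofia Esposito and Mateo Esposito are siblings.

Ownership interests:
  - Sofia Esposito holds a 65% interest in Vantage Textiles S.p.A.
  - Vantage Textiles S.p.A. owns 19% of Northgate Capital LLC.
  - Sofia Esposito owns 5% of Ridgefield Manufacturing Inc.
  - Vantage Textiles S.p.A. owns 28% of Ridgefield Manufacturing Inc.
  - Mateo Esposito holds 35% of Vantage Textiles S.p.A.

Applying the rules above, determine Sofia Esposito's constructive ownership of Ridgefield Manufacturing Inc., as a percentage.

By sibling attribution (R1), Sofia Esposito is treated as also owning Mateo Esposito's interest in Vantage Textiles S.p.A, giving 65% + 35% = 100%.
Chain via Vantage Textiles S.p.A. (R2): 100% × 28% = 28% of Ridgefield Manufacturing Inc.
Direct interest in Ridgefield Manufacturing Inc: 5%.
Aggregating (R3): 28% + 5% = 33%.

33%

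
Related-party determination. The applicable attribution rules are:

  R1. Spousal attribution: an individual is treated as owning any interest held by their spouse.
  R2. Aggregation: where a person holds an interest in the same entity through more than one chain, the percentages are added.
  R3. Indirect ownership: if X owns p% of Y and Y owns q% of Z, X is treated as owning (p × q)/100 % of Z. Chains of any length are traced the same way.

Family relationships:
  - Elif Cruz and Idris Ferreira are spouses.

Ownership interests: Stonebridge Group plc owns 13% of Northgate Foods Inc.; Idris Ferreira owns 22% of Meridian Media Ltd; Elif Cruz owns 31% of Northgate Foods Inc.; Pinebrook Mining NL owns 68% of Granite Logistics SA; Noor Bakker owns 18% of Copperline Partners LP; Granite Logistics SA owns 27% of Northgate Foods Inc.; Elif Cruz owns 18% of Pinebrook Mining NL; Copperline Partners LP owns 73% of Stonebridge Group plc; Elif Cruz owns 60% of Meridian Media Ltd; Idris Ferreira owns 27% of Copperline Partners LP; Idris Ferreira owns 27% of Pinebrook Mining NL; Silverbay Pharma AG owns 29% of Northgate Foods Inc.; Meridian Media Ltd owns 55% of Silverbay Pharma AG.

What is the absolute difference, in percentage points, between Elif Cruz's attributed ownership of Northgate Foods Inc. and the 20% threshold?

By spousal attribution (R1), Elif Cruz is treated as also owning Idris Ferreira's interest in Pinebrook Mining NL, giving 18% + 27% = 45%.
By spousal attribution (R1), Elif Cruz is treated as also owning Idris Ferreira's interest in Meridian Media Ltd, giving 60% + 22% = 82%.
By spousal attribution (R1), Elif Cruz is treated as owning Idris Ferreira's 27% interest in Copperline Partners LP.
Chain via Pinebrook Mining NL → Granite Logistics SA (R3): 45% × 68% × 27% = 8.262% of Northgate Foods Inc.
Chain via Meridian Media Ltd → Silverbay Pharma AG (R3): 82% × 55% × 29% = 13.079% of Northgate Foods Inc.
Direct interest in Northgate Foods Inc: 31%.
Chain via Copperline Partners LP → Stonebridge Group plc (R3): 27% × 73% × 13% = 2.5623% of Northgate Foods Inc.
Aggregating (R2): 8.262% + 13.079% + 31% + 2.5623% = 54.9033%.
54.9033% exceeds the 20% threshold by 34.9033 percentage points.

34.9033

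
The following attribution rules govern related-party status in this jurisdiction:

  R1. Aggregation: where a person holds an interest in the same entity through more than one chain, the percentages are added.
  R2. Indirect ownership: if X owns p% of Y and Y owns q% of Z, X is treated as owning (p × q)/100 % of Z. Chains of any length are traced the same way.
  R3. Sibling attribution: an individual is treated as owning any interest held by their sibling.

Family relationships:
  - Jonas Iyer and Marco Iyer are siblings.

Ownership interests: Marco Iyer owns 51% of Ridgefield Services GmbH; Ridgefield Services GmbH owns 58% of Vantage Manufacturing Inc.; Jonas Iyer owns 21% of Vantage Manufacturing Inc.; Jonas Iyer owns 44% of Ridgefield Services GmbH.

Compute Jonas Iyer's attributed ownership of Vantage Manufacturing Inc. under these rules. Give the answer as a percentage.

76.1%

By sibling attribution (R3), Jonas Iyer is treated as also owning Marco Iyer's interest in Ridgefield Services GmbH, giving 44% + 51% = 95%.
Chain via Ridgefield Services GmbH (R2): 95% × 58% = 55.1% of Vantage Manufacturing Inc.
Direct interest in Vantage Manufacturing Inc: 21%.
Aggregating (R1): 55.1% + 21% = 76.1%.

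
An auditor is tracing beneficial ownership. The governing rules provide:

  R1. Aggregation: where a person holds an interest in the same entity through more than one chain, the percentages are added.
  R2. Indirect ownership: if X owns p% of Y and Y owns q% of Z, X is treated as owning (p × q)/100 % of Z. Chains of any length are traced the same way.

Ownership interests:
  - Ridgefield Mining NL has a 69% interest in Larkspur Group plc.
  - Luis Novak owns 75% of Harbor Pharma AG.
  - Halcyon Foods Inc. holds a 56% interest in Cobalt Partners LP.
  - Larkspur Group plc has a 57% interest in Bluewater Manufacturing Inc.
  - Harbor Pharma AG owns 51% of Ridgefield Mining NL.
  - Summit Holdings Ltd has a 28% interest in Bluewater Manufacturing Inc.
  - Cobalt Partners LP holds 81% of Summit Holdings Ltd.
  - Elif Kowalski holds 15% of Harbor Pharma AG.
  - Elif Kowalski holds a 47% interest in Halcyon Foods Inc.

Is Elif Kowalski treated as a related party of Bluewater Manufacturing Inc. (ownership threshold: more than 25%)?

Chain via Harbor Pharma AG → Ridgefield Mining NL → Larkspur Group plc (R2): 15% × 51% × 69% × 57% = 3.008745% of Bluewater Manufacturing Inc.
Chain via Halcyon Foods Inc. → Cobalt Partners LP → Summit Holdings Ltd (R2): 47% × 56% × 81% × 28% = 5.969376% of Bluewater Manufacturing Inc.
Aggregating (R1): 3.008745% + 5.969376% = 8.978121%.
8.978121% does not exceed the 25% threshold, so Elif is not a related party to Bluewater Manufacturing Inc.

No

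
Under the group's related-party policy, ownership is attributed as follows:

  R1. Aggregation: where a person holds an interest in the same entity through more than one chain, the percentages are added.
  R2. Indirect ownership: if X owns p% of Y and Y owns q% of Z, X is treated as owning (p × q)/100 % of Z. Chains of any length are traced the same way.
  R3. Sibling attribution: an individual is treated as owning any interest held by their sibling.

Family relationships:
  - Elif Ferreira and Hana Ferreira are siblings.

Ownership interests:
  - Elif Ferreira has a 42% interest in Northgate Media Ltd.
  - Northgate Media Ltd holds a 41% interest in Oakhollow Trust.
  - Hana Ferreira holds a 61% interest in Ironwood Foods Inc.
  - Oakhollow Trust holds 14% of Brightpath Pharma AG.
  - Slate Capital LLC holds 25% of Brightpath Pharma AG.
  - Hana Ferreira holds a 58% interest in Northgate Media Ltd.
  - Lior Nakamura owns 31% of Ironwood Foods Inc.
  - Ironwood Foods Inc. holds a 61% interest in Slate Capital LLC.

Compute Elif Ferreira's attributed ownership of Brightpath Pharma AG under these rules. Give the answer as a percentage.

15.0425%

By sibling attribution (R3), Elif Ferreira is treated as also owning Hana Ferreira's interest in Northgate Media Ltd, giving 42% + 58% = 100%.
By sibling attribution (R3), Elif Ferreira is treated as owning Hana Ferreira's 61% interest in Ironwood Foods Inc.
Chain via Northgate Media Ltd → Oakhollow Trust (R2): 100% × 41% × 14% = 5.74% of Brightpath Pharma AG.
Chain via Ironwood Foods Inc. → Slate Capital LLC (R2): 61% × 61% × 25% = 9.3025% of Brightpath Pharma AG.
Aggregating (R1): 5.74% + 9.3025% = 15.0425%.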